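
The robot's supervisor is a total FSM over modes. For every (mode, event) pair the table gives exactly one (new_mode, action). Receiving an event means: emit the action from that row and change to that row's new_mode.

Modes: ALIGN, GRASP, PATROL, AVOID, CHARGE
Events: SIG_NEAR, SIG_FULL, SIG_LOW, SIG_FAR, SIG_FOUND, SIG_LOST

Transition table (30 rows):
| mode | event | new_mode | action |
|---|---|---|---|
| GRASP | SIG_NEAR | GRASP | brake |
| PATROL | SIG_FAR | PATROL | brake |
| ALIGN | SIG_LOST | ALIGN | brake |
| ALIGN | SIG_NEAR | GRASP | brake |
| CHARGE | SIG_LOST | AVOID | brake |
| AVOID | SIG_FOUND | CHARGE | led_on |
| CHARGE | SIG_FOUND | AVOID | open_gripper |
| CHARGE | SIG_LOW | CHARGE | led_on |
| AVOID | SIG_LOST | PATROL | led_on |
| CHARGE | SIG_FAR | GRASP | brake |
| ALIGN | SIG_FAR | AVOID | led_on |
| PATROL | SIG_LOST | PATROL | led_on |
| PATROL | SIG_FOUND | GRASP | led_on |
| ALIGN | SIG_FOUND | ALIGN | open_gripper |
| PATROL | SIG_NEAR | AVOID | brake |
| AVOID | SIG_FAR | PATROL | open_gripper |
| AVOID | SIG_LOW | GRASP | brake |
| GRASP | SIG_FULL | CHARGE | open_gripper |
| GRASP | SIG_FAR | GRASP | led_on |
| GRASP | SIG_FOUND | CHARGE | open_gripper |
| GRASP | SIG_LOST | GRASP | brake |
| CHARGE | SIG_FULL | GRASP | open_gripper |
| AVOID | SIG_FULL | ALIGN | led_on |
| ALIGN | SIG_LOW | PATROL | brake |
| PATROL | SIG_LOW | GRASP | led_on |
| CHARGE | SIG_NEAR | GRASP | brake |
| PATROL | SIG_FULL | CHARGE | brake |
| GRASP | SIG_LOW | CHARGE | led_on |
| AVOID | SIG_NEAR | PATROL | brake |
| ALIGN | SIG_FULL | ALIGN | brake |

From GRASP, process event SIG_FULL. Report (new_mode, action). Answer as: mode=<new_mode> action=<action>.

current mode = GRASP; filter table to that mode:
  (GRASP, SIG_NEAR) → (GRASP, brake)
  (GRASP, SIG_FULL) → (CHARGE, open_gripper)  ← event matches
  (GRASP, SIG_FAR) → (GRASP, led_on)
  (GRASP, SIG_FOUND) → (CHARGE, open_gripper)
  (GRASP, SIG_LOST) → (GRASP, brake)
  (GRASP, SIG_LOW) → (CHARGE, led_on)
event = SIG_FULL selects (CHARGE, open_gripper)

mode=CHARGE action=open_gripper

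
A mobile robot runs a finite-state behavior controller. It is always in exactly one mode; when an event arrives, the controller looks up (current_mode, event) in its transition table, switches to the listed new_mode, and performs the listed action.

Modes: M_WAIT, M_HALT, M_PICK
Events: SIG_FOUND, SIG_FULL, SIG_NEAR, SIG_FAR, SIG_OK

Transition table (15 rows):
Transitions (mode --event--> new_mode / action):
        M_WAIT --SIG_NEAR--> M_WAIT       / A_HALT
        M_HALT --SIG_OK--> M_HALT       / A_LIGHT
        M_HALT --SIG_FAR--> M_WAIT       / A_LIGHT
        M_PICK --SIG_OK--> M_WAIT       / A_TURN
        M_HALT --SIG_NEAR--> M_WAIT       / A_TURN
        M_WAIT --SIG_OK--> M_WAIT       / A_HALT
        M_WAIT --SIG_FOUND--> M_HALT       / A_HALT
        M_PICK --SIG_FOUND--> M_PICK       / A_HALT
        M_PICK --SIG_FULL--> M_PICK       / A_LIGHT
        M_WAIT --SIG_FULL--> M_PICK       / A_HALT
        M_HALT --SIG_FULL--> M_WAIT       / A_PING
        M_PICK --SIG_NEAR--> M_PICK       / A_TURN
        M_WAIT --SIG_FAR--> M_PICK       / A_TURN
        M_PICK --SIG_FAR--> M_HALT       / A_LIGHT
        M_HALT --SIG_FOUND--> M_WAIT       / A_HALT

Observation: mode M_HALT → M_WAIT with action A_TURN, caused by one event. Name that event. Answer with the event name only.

try SIG_FOUND: (M_HALT, SIG_FOUND) → (M_WAIT, A_HALT)
try SIG_FULL: (M_HALT, SIG_FULL) → (M_WAIT, A_PING)
try SIG_NEAR: (M_HALT, SIG_NEAR) → (M_WAIT, A_TURN)  ← matches
try SIG_FAR: (M_HALT, SIG_FAR) → (M_WAIT, A_LIGHT)
try SIG_OK: (M_HALT, SIG_OK) → (M_HALT, A_LIGHT)

SIG_NEAR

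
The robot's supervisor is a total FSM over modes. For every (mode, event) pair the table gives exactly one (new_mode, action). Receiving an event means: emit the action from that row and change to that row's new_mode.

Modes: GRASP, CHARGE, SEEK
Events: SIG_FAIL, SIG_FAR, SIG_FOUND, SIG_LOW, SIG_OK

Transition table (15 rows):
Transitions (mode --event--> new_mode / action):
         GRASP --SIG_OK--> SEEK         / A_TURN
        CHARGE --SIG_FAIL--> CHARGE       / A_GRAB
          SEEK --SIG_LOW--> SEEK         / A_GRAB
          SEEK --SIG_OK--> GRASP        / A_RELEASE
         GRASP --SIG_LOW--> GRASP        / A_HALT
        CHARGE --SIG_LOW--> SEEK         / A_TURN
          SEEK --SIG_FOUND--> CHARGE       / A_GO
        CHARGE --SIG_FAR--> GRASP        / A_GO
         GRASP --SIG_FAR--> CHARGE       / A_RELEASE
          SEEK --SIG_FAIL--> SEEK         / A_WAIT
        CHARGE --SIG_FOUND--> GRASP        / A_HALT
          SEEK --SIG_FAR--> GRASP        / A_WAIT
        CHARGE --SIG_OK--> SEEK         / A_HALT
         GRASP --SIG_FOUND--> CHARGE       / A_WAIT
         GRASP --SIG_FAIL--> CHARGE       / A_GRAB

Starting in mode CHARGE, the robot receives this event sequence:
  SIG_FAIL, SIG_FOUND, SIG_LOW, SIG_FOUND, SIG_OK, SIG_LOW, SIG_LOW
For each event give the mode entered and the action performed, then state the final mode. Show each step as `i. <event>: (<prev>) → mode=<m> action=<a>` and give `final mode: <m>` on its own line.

final mode: SEEK

1. SIG_FAIL: (CHARGE) → mode=CHARGE action=A_GRAB
2. SIG_FOUND: (CHARGE) → mode=GRASP action=A_HALT
3. SIG_LOW: (GRASP) → mode=GRASP action=A_HALT
4. SIG_FOUND: (GRASP) → mode=CHARGE action=A_WAIT
5. SIG_OK: (CHARGE) → mode=SEEK action=A_HALT
6. SIG_LOW: (SEEK) → mode=SEEK action=A_GRAB
7. SIG_LOW: (SEEK) → mode=SEEK action=A_GRAB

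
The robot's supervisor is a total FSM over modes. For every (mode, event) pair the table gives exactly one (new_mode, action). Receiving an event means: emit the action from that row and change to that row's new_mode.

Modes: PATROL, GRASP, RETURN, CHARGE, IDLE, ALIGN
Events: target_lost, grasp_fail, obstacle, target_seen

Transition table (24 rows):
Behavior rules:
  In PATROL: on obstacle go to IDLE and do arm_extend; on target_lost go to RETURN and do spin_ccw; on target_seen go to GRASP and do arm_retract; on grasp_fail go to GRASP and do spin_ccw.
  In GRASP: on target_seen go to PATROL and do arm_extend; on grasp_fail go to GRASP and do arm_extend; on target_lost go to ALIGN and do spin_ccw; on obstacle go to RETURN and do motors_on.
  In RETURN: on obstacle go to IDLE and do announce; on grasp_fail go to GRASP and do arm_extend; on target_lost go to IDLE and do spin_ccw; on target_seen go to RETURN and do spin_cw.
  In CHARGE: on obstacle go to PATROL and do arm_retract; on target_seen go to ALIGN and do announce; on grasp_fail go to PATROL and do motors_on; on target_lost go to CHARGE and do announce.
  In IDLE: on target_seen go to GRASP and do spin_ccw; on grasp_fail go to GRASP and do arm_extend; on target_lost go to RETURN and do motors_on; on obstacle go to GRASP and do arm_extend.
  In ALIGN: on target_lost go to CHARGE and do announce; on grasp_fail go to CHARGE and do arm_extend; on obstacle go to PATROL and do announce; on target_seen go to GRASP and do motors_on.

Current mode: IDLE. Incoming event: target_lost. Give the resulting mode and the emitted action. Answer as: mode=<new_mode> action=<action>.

current mode = IDLE; filter table to that mode:
  (IDLE, target_seen) → (GRASP, spin_ccw)
  (IDLE, grasp_fail) → (GRASP, arm_extend)
  (IDLE, target_lost) → (RETURN, motors_on)  ← event matches
  (IDLE, obstacle) → (GRASP, arm_extend)
event = target_lost selects (RETURN, motors_on)

mode=RETURN action=motors_on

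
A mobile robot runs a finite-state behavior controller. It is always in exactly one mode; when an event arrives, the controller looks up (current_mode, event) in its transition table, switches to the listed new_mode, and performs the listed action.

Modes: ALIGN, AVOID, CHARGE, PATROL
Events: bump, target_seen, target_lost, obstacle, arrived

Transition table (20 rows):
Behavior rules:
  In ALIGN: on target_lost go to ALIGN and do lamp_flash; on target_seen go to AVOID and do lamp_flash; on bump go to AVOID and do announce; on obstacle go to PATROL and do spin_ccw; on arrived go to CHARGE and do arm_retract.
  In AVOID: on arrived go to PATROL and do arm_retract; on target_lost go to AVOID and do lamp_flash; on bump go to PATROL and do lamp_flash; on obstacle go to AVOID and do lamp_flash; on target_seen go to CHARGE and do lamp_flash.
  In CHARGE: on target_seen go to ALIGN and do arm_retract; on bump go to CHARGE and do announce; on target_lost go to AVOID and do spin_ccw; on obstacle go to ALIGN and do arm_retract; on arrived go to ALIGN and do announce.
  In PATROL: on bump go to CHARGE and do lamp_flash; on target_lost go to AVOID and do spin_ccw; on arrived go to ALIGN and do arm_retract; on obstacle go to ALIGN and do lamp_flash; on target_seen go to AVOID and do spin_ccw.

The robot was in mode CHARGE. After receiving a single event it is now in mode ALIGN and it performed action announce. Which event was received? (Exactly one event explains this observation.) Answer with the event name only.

arrived

try bump: (CHARGE, bump) → (CHARGE, announce)
try target_seen: (CHARGE, target_seen) → (ALIGN, arm_retract)
try target_lost: (CHARGE, target_lost) → (AVOID, spin_ccw)
try obstacle: (CHARGE, obstacle) → (ALIGN, arm_retract)
try arrived: (CHARGE, arrived) → (ALIGN, announce)  ← matches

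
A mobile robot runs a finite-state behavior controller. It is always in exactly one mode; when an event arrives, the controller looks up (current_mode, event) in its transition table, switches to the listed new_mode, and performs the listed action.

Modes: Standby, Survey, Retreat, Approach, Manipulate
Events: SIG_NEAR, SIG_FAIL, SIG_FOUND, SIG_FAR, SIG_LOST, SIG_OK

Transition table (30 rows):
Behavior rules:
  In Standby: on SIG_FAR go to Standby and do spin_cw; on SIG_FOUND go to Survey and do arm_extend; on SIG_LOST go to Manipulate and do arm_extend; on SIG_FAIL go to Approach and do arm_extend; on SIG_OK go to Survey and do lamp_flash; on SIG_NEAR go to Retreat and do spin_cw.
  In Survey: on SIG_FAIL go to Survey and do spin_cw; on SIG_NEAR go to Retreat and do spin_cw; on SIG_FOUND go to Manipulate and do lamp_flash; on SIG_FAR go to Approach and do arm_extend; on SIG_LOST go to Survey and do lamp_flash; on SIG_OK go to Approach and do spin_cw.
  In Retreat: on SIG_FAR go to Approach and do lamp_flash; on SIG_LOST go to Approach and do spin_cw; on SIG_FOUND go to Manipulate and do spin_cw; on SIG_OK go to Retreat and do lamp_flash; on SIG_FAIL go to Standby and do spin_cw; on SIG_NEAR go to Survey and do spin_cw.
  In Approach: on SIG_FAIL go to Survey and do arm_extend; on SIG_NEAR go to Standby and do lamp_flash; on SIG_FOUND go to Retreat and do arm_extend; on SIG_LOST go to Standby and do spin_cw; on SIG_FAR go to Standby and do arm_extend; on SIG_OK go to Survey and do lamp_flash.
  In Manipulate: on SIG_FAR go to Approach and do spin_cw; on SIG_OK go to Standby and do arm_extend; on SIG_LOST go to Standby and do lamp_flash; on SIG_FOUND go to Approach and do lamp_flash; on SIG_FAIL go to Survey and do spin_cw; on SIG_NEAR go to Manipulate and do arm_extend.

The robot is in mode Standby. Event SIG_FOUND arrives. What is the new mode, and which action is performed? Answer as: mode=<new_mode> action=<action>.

current mode = Standby; filter table to that mode:
  (Standby, SIG_FAR) → (Standby, spin_cw)
  (Standby, SIG_FOUND) → (Survey, arm_extend)  ← event matches
  (Standby, SIG_LOST) → (Manipulate, arm_extend)
  (Standby, SIG_FAIL) → (Approach, arm_extend)
  (Standby, SIG_OK) → (Survey, lamp_flash)
  (Standby, SIG_NEAR) → (Retreat, spin_cw)
event = SIG_FOUND selects (Survey, arm_extend)

mode=Survey action=arm_extend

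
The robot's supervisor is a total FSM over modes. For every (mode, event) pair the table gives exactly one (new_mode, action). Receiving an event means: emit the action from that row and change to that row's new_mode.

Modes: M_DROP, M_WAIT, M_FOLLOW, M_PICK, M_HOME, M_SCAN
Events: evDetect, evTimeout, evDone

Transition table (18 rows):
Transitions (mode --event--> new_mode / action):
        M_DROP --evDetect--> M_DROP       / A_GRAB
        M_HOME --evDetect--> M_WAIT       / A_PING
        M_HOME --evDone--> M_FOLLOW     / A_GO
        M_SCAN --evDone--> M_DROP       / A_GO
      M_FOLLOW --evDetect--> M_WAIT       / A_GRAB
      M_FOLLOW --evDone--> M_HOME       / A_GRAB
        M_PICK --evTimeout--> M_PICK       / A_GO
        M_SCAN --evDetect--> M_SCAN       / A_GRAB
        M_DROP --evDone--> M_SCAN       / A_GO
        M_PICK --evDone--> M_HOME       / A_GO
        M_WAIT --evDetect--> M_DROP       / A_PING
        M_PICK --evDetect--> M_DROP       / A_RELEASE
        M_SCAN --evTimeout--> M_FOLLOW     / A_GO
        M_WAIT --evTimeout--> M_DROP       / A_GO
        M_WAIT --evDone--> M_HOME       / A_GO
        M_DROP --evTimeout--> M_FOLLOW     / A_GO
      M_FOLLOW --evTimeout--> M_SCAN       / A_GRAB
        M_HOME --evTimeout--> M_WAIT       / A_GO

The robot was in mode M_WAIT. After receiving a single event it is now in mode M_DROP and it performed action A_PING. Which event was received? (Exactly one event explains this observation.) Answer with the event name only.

try evDetect: (M_WAIT, evDetect) → (M_DROP, A_PING)  ← matches
try evTimeout: (M_WAIT, evTimeout) → (M_DROP, A_GO)
try evDone: (M_WAIT, evDone) → (M_HOME, A_GO)

evDetect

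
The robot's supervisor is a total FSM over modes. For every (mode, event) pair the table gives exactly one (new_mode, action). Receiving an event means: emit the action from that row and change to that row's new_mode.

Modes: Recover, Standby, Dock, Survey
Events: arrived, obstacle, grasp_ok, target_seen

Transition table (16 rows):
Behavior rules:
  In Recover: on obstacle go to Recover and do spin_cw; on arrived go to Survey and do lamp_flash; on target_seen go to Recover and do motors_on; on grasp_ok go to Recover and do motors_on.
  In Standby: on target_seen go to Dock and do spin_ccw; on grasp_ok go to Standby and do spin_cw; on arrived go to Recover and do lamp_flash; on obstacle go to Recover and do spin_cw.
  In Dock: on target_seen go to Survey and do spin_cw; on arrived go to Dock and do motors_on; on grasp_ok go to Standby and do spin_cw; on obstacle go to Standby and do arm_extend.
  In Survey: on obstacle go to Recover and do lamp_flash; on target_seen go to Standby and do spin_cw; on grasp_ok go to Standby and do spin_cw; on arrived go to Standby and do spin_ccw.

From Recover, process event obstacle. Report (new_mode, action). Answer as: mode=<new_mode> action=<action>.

mode=Recover action=spin_cw

current mode = Recover; filter table to that mode:
  (Recover, obstacle) → (Recover, spin_cw)  ← event matches
  (Recover, arrived) → (Survey, lamp_flash)
  (Recover, target_seen) → (Recover, motors_on)
  (Recover, grasp_ok) → (Recover, motors_on)
event = obstacle selects (Recover, spin_cw)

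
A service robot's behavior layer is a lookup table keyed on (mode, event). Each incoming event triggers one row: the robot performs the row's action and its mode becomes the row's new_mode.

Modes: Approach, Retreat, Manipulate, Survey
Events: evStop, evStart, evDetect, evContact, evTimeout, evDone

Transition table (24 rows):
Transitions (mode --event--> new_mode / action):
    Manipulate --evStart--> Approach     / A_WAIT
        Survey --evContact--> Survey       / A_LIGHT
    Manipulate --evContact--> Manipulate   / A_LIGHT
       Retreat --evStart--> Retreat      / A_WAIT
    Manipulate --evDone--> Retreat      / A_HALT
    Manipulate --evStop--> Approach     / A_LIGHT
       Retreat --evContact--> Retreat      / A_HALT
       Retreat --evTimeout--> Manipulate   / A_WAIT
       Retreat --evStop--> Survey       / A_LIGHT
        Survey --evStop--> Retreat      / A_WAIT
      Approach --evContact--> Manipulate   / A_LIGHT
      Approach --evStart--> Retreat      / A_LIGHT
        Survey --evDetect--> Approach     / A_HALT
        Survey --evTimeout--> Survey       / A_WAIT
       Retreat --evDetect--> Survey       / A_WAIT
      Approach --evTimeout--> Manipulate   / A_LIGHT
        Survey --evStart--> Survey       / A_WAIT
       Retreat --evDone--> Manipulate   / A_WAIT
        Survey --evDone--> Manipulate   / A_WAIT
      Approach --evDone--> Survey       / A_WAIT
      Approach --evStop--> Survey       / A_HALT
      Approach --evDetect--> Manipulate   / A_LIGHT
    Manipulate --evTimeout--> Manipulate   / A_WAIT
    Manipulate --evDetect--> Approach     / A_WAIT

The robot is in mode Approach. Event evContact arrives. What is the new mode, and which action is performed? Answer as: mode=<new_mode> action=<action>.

mode=Manipulate action=A_LIGHT

current mode = Approach; filter table to that mode:
  (Approach, evContact) → (Manipulate, A_LIGHT)  ← event matches
  (Approach, evStart) → (Retreat, A_LIGHT)
  (Approach, evTimeout) → (Manipulate, A_LIGHT)
  (Approach, evDone) → (Survey, A_WAIT)
  (Approach, evStop) → (Survey, A_HALT)
  (Approach, evDetect) → (Manipulate, A_LIGHT)
event = evContact selects (Manipulate, A_LIGHT)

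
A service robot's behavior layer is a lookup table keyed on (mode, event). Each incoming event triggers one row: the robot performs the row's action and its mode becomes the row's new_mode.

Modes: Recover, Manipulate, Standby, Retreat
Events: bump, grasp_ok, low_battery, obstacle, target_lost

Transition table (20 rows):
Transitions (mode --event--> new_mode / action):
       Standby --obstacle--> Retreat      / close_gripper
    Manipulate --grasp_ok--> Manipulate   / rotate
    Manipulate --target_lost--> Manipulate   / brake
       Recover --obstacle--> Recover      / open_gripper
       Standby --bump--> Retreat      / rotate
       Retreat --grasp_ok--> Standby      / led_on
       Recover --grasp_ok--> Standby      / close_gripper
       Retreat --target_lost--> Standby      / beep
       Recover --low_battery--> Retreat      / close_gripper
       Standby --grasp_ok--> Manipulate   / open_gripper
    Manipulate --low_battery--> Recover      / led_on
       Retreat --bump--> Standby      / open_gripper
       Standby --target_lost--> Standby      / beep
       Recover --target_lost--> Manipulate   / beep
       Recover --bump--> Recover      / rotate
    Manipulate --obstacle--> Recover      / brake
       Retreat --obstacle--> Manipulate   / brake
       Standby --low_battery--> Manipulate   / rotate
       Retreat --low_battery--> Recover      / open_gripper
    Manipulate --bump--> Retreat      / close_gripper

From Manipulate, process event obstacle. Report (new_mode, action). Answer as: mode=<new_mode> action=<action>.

current mode = Manipulate; filter table to that mode:
  (Manipulate, grasp_ok) → (Manipulate, rotate)
  (Manipulate, target_lost) → (Manipulate, brake)
  (Manipulate, low_battery) → (Recover, led_on)
  (Manipulate, obstacle) → (Recover, brake)  ← event matches
  (Manipulate, bump) → (Retreat, close_gripper)
event = obstacle selects (Recover, brake)

mode=Recover action=brake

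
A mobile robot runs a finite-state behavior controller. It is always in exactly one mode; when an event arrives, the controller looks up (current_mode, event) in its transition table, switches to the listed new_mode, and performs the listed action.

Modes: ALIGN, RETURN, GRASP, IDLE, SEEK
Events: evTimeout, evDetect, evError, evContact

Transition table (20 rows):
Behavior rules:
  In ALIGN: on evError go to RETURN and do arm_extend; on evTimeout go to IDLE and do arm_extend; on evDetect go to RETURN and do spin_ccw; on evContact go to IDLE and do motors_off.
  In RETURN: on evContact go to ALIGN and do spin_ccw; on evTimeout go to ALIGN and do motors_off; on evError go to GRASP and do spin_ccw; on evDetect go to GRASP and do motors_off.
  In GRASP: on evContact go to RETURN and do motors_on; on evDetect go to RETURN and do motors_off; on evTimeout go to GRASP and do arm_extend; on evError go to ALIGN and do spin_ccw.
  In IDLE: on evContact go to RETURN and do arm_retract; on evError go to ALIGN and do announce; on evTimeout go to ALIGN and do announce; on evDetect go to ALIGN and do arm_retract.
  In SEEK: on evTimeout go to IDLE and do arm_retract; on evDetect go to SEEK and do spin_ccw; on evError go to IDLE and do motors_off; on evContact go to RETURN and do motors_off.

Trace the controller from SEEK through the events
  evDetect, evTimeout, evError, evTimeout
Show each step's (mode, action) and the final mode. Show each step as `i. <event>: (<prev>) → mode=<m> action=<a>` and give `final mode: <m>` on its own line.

1. evDetect: (SEEK) → mode=SEEK action=spin_ccw
2. evTimeout: (SEEK) → mode=IDLE action=arm_retract
3. evError: (IDLE) → mode=ALIGN action=announce
4. evTimeout: (ALIGN) → mode=IDLE action=arm_extend

final mode: IDLE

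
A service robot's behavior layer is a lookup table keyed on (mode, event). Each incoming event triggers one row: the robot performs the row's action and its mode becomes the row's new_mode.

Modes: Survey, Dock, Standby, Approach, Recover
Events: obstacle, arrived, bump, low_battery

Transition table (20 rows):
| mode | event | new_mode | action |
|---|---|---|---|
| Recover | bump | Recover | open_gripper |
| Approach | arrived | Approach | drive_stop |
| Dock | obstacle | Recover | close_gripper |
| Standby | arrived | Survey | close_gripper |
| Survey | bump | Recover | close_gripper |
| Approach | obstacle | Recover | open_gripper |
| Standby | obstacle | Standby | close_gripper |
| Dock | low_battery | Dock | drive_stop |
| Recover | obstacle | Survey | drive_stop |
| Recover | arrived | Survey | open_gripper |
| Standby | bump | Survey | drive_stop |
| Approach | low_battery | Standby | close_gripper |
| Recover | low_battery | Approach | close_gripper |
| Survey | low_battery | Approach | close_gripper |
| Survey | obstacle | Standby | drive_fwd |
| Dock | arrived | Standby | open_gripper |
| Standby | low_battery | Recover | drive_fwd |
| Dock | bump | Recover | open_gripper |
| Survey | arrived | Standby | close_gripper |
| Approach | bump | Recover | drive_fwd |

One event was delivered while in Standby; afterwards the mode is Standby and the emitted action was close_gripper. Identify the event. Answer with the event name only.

obstacle

try obstacle: (Standby, obstacle) → (Standby, close_gripper)  ← matches
try arrived: (Standby, arrived) → (Survey, close_gripper)
try bump: (Standby, bump) → (Survey, drive_stop)
try low_battery: (Standby, low_battery) → (Recover, drive_fwd)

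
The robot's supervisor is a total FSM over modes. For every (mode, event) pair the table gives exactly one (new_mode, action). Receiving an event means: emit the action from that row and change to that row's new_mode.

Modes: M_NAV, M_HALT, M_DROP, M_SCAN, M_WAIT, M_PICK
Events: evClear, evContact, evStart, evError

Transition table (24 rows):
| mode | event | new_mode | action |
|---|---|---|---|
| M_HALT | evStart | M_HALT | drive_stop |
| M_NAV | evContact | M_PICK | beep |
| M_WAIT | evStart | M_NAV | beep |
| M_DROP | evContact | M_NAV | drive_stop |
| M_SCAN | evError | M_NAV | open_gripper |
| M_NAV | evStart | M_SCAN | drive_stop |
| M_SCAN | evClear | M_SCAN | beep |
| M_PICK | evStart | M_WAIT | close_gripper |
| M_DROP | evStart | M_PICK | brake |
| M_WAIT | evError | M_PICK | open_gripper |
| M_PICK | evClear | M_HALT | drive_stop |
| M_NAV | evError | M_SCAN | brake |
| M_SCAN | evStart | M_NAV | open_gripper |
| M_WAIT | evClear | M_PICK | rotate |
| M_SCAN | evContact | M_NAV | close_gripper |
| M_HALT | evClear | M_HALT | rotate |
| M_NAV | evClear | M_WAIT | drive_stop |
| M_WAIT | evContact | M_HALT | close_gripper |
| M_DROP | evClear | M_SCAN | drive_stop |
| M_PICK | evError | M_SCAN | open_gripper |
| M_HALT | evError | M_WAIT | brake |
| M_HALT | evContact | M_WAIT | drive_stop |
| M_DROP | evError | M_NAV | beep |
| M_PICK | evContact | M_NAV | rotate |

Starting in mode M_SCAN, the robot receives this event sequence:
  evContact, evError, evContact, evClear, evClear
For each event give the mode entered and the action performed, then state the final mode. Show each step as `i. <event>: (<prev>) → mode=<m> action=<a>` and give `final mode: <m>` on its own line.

1. evContact: (M_SCAN) → mode=M_NAV action=close_gripper
2. evError: (M_NAV) → mode=M_SCAN action=brake
3. evContact: (M_SCAN) → mode=M_NAV action=close_gripper
4. evClear: (M_NAV) → mode=M_WAIT action=drive_stop
5. evClear: (M_WAIT) → mode=M_PICK action=rotate

final mode: M_PICK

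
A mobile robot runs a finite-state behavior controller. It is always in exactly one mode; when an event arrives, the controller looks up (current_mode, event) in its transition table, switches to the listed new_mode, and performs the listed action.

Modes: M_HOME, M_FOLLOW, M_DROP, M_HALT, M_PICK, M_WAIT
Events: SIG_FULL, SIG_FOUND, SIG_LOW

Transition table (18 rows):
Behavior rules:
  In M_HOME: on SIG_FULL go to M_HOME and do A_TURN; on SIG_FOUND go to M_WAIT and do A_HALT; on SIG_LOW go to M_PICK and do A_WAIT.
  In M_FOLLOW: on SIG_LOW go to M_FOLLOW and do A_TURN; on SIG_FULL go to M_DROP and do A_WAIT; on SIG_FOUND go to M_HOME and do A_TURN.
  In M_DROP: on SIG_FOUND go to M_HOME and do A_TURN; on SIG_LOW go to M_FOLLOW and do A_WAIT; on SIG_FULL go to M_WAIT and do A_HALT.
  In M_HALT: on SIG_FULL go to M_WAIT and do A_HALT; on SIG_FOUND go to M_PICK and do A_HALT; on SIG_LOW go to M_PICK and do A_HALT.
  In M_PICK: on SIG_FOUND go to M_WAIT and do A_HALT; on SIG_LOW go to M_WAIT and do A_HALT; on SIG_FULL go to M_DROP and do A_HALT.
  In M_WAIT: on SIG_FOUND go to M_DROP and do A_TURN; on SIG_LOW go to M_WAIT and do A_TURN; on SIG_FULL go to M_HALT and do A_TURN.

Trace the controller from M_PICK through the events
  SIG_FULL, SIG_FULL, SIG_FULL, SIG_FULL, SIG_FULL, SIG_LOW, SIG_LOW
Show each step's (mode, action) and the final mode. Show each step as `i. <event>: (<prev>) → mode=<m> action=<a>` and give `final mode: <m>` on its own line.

1. SIG_FULL: (M_PICK) → mode=M_DROP action=A_HALT
2. SIG_FULL: (M_DROP) → mode=M_WAIT action=A_HALT
3. SIG_FULL: (M_WAIT) → mode=M_HALT action=A_TURN
4. SIG_FULL: (M_HALT) → mode=M_WAIT action=A_HALT
5. SIG_FULL: (M_WAIT) → mode=M_HALT action=A_TURN
6. SIG_LOW: (M_HALT) → mode=M_PICK action=A_HALT
7. SIG_LOW: (M_PICK) → mode=M_WAIT action=A_HALT

final mode: M_WAIT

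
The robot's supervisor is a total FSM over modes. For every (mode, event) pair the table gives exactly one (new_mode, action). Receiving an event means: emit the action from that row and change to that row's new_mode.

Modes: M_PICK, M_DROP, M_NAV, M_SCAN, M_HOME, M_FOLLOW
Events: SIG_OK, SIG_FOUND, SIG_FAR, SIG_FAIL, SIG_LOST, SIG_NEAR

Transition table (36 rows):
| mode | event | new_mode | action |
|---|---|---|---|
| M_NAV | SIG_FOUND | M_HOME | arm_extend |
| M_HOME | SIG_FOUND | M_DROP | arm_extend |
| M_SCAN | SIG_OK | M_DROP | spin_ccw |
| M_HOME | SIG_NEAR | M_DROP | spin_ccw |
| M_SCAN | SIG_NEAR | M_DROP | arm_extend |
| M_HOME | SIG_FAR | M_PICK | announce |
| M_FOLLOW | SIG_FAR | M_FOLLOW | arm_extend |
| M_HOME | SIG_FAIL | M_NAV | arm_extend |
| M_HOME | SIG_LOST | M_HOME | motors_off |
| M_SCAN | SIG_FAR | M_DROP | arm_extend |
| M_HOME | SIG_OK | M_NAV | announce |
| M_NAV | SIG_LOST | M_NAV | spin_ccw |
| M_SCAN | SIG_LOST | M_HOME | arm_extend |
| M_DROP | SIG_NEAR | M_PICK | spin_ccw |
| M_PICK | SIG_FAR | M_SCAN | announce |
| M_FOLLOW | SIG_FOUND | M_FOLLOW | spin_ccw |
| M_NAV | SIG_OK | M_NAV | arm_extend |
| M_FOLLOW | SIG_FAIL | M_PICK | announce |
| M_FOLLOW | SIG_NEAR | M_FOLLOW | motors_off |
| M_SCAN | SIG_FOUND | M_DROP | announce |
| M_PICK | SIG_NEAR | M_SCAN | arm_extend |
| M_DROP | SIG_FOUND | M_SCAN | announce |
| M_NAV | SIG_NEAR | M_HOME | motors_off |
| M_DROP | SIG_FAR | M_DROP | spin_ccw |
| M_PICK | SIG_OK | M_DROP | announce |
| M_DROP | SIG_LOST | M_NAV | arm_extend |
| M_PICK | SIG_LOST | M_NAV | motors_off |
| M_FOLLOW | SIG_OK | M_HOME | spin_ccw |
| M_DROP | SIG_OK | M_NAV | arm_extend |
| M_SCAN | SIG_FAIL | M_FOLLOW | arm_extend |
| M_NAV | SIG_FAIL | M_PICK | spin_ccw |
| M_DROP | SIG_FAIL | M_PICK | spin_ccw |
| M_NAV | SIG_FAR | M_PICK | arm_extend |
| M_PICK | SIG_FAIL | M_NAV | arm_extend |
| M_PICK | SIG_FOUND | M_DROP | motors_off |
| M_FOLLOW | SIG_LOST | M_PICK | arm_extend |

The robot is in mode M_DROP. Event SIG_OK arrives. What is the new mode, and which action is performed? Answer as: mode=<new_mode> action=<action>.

current mode = M_DROP; filter table to that mode:
  (M_DROP, SIG_NEAR) → (M_PICK, spin_ccw)
  (M_DROP, SIG_FOUND) → (M_SCAN, announce)
  (M_DROP, SIG_FAR) → (M_DROP, spin_ccw)
  (M_DROP, SIG_LOST) → (M_NAV, arm_extend)
  (M_DROP, SIG_OK) → (M_NAV, arm_extend)  ← event matches
  (M_DROP, SIG_FAIL) → (M_PICK, spin_ccw)
event = SIG_OK selects (M_NAV, arm_extend)

mode=M_NAV action=arm_extend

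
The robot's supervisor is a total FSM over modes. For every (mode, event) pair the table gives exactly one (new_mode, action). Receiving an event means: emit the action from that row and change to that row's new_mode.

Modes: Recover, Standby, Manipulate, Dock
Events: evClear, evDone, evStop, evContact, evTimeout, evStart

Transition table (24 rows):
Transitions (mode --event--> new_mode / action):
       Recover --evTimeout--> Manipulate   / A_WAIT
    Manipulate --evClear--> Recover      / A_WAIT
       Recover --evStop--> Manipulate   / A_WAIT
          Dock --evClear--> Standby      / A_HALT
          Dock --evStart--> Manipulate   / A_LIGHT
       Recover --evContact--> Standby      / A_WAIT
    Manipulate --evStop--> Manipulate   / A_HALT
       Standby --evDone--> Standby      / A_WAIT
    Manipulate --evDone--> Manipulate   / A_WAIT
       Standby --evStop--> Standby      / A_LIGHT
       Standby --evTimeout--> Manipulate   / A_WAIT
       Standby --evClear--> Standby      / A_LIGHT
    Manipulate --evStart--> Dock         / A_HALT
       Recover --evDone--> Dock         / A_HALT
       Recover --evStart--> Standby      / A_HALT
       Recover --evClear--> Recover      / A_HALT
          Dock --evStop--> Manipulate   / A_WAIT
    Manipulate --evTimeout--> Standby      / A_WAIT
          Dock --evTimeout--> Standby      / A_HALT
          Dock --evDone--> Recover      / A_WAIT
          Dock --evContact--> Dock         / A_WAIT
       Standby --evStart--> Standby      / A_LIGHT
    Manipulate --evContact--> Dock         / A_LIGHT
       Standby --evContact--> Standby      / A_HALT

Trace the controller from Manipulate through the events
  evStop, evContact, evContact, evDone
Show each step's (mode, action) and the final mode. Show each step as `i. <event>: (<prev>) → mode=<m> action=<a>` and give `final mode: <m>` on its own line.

1. evStop: (Manipulate) → mode=Manipulate action=A_HALT
2. evContact: (Manipulate) → mode=Dock action=A_LIGHT
3. evContact: (Dock) → mode=Dock action=A_WAIT
4. evDone: (Dock) → mode=Recover action=A_WAIT

final mode: Recover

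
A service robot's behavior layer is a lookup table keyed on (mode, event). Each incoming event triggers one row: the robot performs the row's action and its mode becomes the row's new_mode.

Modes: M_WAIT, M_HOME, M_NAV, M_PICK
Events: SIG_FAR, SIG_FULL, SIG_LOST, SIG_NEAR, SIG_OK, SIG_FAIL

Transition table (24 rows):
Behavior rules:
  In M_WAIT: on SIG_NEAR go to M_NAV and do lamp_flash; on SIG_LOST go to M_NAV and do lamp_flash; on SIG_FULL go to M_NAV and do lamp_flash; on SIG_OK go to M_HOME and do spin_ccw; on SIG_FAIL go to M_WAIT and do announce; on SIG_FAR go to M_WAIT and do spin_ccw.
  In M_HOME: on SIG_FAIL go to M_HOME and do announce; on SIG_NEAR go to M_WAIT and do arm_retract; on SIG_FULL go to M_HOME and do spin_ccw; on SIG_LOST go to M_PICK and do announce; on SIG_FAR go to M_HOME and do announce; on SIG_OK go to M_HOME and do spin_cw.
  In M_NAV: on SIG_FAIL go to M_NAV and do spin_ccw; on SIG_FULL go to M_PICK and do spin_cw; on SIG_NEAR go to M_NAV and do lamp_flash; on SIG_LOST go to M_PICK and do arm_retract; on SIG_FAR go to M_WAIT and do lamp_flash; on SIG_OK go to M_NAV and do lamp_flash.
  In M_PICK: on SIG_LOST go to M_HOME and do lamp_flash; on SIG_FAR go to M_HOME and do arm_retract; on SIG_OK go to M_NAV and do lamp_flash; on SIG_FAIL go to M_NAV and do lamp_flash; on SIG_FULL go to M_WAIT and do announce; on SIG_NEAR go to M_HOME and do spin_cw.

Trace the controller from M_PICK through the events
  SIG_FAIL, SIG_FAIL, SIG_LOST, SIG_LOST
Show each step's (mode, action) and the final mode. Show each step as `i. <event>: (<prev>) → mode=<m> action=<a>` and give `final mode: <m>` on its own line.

1. SIG_FAIL: (M_PICK) → mode=M_NAV action=lamp_flash
2. SIG_FAIL: (M_NAV) → mode=M_NAV action=spin_ccw
3. SIG_LOST: (M_NAV) → mode=M_PICK action=arm_retract
4. SIG_LOST: (M_PICK) → mode=M_HOME action=lamp_flash

final mode: M_HOME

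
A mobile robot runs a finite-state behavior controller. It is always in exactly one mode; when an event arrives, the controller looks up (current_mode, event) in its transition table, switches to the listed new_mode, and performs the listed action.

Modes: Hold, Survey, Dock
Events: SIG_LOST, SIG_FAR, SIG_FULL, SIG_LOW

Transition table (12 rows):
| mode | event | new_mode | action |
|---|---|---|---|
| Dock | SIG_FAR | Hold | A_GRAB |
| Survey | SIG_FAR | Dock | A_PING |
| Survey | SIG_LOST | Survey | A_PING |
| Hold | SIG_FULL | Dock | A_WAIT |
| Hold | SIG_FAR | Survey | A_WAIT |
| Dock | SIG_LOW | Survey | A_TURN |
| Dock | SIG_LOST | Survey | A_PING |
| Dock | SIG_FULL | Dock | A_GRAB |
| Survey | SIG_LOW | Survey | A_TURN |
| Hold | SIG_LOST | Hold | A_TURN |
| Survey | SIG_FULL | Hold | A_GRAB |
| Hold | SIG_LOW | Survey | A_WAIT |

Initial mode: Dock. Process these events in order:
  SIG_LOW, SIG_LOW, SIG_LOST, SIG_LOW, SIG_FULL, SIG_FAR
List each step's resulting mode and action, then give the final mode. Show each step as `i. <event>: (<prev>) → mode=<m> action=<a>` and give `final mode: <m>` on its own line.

1. SIG_LOW: (Dock) → mode=Survey action=A_TURN
2. SIG_LOW: (Survey) → mode=Survey action=A_TURN
3. SIG_LOST: (Survey) → mode=Survey action=A_PING
4. SIG_LOW: (Survey) → mode=Survey action=A_TURN
5. SIG_FULL: (Survey) → mode=Hold action=A_GRAB
6. SIG_FAR: (Hold) → mode=Survey action=A_WAIT

final mode: Survey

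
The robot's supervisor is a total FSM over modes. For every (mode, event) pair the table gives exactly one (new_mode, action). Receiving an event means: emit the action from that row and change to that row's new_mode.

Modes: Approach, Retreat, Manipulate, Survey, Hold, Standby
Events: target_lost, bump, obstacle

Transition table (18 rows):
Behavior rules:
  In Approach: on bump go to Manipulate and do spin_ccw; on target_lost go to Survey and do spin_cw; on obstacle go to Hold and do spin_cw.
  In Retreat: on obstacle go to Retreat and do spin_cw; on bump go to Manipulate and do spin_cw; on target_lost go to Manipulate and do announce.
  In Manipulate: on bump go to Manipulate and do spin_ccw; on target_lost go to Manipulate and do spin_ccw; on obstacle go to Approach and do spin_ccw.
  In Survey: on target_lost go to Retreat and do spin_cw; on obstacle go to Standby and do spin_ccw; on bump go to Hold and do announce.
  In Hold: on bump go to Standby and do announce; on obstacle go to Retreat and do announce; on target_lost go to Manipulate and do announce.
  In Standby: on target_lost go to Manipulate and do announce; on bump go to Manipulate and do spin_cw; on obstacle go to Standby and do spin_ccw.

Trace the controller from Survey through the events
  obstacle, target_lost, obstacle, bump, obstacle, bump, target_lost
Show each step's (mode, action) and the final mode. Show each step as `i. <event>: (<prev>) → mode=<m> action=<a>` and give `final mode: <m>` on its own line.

final mode: Manipulate

1. obstacle: (Survey) → mode=Standby action=spin_ccw
2. target_lost: (Standby) → mode=Manipulate action=announce
3. obstacle: (Manipulate) → mode=Approach action=spin_ccw
4. bump: (Approach) → mode=Manipulate action=spin_ccw
5. obstacle: (Manipulate) → mode=Approach action=spin_ccw
6. bump: (Approach) → mode=Manipulate action=spin_ccw
7. target_lost: (Manipulate) → mode=Manipulate action=spin_ccw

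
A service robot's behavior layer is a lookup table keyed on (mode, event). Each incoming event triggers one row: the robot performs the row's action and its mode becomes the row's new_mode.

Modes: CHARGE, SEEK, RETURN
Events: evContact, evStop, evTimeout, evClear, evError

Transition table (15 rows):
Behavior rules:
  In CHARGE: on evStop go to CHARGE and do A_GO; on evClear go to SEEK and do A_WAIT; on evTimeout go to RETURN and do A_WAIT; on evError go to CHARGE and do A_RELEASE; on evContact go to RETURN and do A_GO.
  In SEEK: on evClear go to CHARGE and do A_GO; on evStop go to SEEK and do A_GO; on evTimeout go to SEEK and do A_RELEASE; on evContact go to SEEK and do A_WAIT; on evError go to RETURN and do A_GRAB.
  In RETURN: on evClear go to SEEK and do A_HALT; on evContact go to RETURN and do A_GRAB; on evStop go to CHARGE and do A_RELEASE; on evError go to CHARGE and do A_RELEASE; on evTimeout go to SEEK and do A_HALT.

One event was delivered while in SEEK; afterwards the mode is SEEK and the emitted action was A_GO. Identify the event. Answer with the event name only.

try evContact: (SEEK, evContact) → (SEEK, A_WAIT)
try evStop: (SEEK, evStop) → (SEEK, A_GO)  ← matches
try evTimeout: (SEEK, evTimeout) → (SEEK, A_RELEASE)
try evClear: (SEEK, evClear) → (CHARGE, A_GO)
try evError: (SEEK, evError) → (RETURN, A_GRAB)

evStop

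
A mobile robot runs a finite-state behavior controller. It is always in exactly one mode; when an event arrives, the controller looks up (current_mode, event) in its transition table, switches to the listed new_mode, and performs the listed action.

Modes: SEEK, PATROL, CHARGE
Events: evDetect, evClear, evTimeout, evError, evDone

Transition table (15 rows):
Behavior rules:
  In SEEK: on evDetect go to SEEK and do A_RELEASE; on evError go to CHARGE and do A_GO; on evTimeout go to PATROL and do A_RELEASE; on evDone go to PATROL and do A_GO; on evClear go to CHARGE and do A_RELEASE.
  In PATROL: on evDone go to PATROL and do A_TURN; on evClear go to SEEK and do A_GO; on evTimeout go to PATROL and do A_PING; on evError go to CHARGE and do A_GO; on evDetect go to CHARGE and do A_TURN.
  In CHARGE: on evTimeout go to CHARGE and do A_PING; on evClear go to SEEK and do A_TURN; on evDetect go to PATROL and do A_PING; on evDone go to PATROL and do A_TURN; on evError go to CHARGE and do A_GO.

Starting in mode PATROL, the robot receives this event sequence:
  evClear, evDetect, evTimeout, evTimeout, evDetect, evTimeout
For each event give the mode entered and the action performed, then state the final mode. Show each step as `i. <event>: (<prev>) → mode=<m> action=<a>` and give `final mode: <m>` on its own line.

final mode: CHARGE

1. evClear: (PATROL) → mode=SEEK action=A_GO
2. evDetect: (SEEK) → mode=SEEK action=A_RELEASE
3. evTimeout: (SEEK) → mode=PATROL action=A_RELEASE
4. evTimeout: (PATROL) → mode=PATROL action=A_PING
5. evDetect: (PATROL) → mode=CHARGE action=A_TURN
6. evTimeout: (CHARGE) → mode=CHARGE action=A_PING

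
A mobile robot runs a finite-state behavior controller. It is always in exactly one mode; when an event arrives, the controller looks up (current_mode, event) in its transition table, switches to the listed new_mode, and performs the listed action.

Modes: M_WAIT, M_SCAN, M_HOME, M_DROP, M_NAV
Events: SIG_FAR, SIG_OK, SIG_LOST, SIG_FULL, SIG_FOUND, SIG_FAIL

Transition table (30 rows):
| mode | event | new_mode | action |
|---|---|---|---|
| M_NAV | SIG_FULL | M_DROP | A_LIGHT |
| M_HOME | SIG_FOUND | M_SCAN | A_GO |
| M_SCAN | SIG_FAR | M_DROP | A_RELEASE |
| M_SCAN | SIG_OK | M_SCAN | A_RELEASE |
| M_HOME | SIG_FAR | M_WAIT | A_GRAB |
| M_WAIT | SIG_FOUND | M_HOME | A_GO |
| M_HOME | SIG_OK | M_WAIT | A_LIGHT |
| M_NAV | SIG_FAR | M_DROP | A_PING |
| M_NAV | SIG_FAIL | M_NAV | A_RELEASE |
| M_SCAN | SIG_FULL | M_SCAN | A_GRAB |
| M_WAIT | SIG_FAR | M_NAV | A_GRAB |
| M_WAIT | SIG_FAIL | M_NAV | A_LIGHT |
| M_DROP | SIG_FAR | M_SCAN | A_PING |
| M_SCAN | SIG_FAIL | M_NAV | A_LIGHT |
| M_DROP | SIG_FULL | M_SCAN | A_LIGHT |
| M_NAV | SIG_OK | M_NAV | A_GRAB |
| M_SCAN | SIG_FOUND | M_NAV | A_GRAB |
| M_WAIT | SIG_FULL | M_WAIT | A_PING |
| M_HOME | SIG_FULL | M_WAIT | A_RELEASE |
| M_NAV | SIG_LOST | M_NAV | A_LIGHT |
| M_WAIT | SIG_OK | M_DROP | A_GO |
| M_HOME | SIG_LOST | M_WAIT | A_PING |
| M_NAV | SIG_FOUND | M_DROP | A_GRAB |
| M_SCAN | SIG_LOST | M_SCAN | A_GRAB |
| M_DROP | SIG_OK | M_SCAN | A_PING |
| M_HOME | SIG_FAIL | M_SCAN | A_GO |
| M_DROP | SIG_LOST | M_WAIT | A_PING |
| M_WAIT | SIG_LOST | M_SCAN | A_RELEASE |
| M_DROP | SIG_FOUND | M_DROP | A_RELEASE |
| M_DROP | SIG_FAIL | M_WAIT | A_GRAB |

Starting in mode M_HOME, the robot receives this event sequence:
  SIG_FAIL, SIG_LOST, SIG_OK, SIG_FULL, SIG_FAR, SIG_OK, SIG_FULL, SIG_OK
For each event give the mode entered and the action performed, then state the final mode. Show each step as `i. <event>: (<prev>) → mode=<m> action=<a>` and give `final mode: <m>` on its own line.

final mode: M_SCAN

1. SIG_FAIL: (M_HOME) → mode=M_SCAN action=A_GO
2. SIG_LOST: (M_SCAN) → mode=M_SCAN action=A_GRAB
3. SIG_OK: (M_SCAN) → mode=M_SCAN action=A_RELEASE
4. SIG_FULL: (M_SCAN) → mode=M_SCAN action=A_GRAB
5. SIG_FAR: (M_SCAN) → mode=M_DROP action=A_RELEASE
6. SIG_OK: (M_DROP) → mode=M_SCAN action=A_PING
7. SIG_FULL: (M_SCAN) → mode=M_SCAN action=A_GRAB
8. SIG_OK: (M_SCAN) → mode=M_SCAN action=A_RELEASE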